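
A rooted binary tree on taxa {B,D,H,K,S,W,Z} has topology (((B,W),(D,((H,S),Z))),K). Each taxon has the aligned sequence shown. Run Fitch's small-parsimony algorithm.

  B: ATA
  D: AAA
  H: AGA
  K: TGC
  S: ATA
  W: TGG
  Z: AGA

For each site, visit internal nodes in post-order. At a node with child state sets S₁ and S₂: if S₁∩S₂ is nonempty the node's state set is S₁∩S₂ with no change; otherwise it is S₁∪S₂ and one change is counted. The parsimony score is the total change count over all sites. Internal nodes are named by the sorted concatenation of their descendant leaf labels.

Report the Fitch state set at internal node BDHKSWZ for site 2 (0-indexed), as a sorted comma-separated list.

BW@0: {A} ∪ {T} = {A,T} (union, +1)
HS@0: {A} ∩ {A} = {A} (intersection, +0)
HSZ@0: {A} ∩ {A} = {A} (intersection, +0)
DHSZ@0: {A} ∩ {A} = {A} (intersection, +0)
BDHSWZ@0: {A,T} ∩ {A} = {A} (intersection, +0)
BDHKSWZ@0: {A} ∪ {T} = {A,T} (union, +1)
BW@1: {T} ∪ {G} = {G,T} (union, +1)
HS@1: {G} ∪ {T} = {G,T} (union, +1)
HSZ@1: {G,T} ∩ {G} = {G} (intersection, +0)
DHSZ@1: {A} ∪ {G} = {A,G} (union, +1)
BDHSWZ@1: {G,T} ∩ {A,G} = {G} (intersection, +0)
BDHKSWZ@1: {G} ∩ {G} = {G} (intersection, +0)
BW@2: {A} ∪ {G} = {A,G} (union, +1)
HS@2: {A} ∩ {A} = {A} (intersection, +0)
HSZ@2: {A} ∩ {A} = {A} (intersection, +0)
DHSZ@2: {A} ∩ {A} = {A} (intersection, +0)
BDHSWZ@2: {A,G} ∩ {A} = {A} (intersection, +0)
BDHKSWZ@2: {A} ∪ {C} = {A,C} (union, +1)
per-site changes: [2, 3, 2]; total = 7

A,C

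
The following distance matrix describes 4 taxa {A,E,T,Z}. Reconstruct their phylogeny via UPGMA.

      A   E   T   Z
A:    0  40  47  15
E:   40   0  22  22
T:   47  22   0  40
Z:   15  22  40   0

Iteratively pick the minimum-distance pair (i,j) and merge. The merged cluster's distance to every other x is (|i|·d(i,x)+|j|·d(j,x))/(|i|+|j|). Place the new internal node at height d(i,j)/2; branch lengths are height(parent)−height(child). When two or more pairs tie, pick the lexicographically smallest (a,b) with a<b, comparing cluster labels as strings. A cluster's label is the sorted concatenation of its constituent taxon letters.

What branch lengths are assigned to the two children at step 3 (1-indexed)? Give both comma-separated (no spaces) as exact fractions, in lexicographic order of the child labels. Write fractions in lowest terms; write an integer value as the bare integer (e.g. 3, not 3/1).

1. join A+Z (d=15) ⇒ AZ; edges |A|=15/2, |Z|=15/2
  updated: d(AZ,E)=31, d(AZ,T)=87/2
2. join E+T (d=22) ⇒ ET; edges |E|=11, |T|=11
  updated: d(AZ,ET)=149/4
3. join AZ+ET (d=149/4) ⇒ AETZ; edges |AZ|=89/8, |ET|=61/8
final tree: ((A:15/2,Z:15/2):89/8,(E:11,T:11):61/8)
total length: 223/4

89/8,61/8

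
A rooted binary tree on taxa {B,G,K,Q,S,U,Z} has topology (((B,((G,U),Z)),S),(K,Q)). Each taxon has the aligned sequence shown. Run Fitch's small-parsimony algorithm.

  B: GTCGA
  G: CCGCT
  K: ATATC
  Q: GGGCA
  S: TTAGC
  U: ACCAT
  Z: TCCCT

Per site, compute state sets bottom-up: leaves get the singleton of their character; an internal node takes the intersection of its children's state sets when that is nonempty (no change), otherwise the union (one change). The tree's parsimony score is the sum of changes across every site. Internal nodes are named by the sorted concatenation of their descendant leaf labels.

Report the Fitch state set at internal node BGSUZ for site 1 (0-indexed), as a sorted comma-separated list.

T

[col 0] GU: children G:{C}, U:{A} ∪→ {A,C}; cost 1
[col 0] GUZ: children GU:{A,C}, Z:{T} ∪→ {A,C,T}; cost 1
[col 0] BGUZ: children B:{G}, GUZ:{A,C,T} ∪→ {A,C,G,T}; cost 1
[col 0] BGSUZ: children BGUZ:{A,C,G,T}, S:{T} ∩→ {T}; cost 0
[col 0] KQ: children K:{A}, Q:{G} ∪→ {A,G}; cost 1
[col 0] BGKQSUZ: children BGSUZ:{T}, KQ:{A,G} ∪→ {A,G,T}; cost 1
[col 1] GU: children G:{C}, U:{C} ∩→ {C}; cost 0
[col 1] GUZ: children GU:{C}, Z:{C} ∩→ {C}; cost 0
[col 1] BGUZ: children B:{T}, GUZ:{C} ∪→ {C,T}; cost 1
[col 1] BGSUZ: children BGUZ:{C,T}, S:{T} ∩→ {T}; cost 0
[col 1] KQ: children K:{T}, Q:{G} ∪→ {G,T}; cost 1
[col 1] BGKQSUZ: children BGSUZ:{T}, KQ:{G,T} ∩→ {T}; cost 0
[col 2] GU: children G:{G}, U:{C} ∪→ {C,G}; cost 1
[col 2] GUZ: children GU:{C,G}, Z:{C} ∩→ {C}; cost 0
[col 2] BGUZ: children B:{C}, GUZ:{C} ∩→ {C}; cost 0
[col 2] BGSUZ: children BGUZ:{C}, S:{A} ∪→ {A,C}; cost 1
[col 2] KQ: children K:{A}, Q:{G} ∪→ {A,G}; cost 1
[col 2] BGKQSUZ: children BGSUZ:{A,C}, KQ:{A,G} ∩→ {A}; cost 0
[col 3] GU: children G:{C}, U:{A} ∪→ {A,C}; cost 1
[col 3] GUZ: children GU:{A,C}, Z:{C} ∩→ {C}; cost 0
[col 3] BGUZ: children B:{G}, GUZ:{C} ∪→ {C,G}; cost 1
[col 3] BGSUZ: children BGUZ:{C,G}, S:{G} ∩→ {G}; cost 0
[col 3] KQ: children K:{T}, Q:{C} ∪→ {C,T}; cost 1
[col 3] BGKQSUZ: children BGSUZ:{G}, KQ:{C,T} ∪→ {C,G,T}; cost 1
[col 4] GU: children G:{T}, U:{T} ∩→ {T}; cost 0
[col 4] GUZ: children GU:{T}, Z:{T} ∩→ {T}; cost 0
[col 4] BGUZ: children B:{A}, GUZ:{T} ∪→ {A,T}; cost 1
[col 4] BGSUZ: children BGUZ:{A,T}, S:{C} ∪→ {A,C,T}; cost 1
[col 4] KQ: children K:{C}, Q:{A} ∪→ {A,C}; cost 1
[col 4] BGKQSUZ: children BGSUZ:{A,C,T}, KQ:{A,C} ∩→ {A,C}; cost 0
per-site changes: [5, 2, 3, 4, 3]; total = 17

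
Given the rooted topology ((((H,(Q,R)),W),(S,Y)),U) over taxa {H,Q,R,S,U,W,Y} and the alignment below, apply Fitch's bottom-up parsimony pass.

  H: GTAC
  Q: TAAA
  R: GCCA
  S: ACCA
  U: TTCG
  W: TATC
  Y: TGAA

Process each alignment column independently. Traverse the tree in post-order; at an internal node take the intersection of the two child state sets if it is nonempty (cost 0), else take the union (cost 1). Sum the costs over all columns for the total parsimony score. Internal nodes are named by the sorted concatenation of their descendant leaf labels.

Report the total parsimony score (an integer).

15

[col 0] QR: children Q:{T}, R:{G} ∪→ {G,T}; cost 1
[col 0] HQR: children H:{G}, QR:{G,T} ∩→ {G}; cost 0
[col 0] HQRW: children HQR:{G}, W:{T} ∪→ {G,T}; cost 1
[col 0] SY: children S:{A}, Y:{T} ∪→ {A,T}; cost 1
[col 0] HQRSWY: children HQRW:{G,T}, SY:{A,T} ∩→ {T}; cost 0
[col 0] HQRSUWY: children HQRSWY:{T}, U:{T} ∩→ {T}; cost 0
[col 1] QR: children Q:{A}, R:{C} ∪→ {A,C}; cost 1
[col 1] HQR: children H:{T}, QR:{A,C} ∪→ {A,C,T}; cost 1
[col 1] HQRW: children HQR:{A,C,T}, W:{A} ∩→ {A}; cost 0
[col 1] SY: children S:{C}, Y:{G} ∪→ {C,G}; cost 1
[col 1] HQRSWY: children HQRW:{A}, SY:{C,G} ∪→ {A,C,G}; cost 1
[col 1] HQRSUWY: children HQRSWY:{A,C,G}, U:{T} ∪→ {A,C,G,T}; cost 1
[col 2] QR: children Q:{A}, R:{C} ∪→ {A,C}; cost 1
[col 2] HQR: children H:{A}, QR:{A,C} ∩→ {A}; cost 0
[col 2] HQRW: children HQR:{A}, W:{T} ∪→ {A,T}; cost 1
[col 2] SY: children S:{C}, Y:{A} ∪→ {A,C}; cost 1
[col 2] HQRSWY: children HQRW:{A,T}, SY:{A,C} ∩→ {A}; cost 0
[col 2] HQRSUWY: children HQRSWY:{A}, U:{C} ∪→ {A,C}; cost 1
[col 3] QR: children Q:{A}, R:{A} ∩→ {A}; cost 0
[col 3] HQR: children H:{C}, QR:{A} ∪→ {A,C}; cost 1
[col 3] HQRW: children HQR:{A,C}, W:{C} ∩→ {C}; cost 0
[col 3] SY: children S:{A}, Y:{A} ∩→ {A}; cost 0
[col 3] HQRSWY: children HQRW:{C}, SY:{A} ∪→ {A,C}; cost 1
[col 3] HQRSUWY: children HQRSWY:{A,C}, U:{G} ∪→ {A,C,G}; cost 1
per-site changes: [3, 5, 4, 3]; total = 15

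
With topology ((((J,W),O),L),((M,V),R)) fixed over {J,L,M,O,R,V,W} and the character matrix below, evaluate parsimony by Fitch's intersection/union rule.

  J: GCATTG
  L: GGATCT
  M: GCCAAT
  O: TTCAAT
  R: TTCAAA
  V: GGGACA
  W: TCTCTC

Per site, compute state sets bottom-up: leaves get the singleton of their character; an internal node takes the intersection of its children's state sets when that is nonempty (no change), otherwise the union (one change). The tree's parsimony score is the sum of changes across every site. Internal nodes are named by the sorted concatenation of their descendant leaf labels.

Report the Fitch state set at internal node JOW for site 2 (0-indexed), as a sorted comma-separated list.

A,C,T

[col 0] JW: children J:{G}, W:{T} ∪→ {G,T}; cost 1
[col 0] JOW: children JW:{G,T}, O:{T} ∩→ {T}; cost 0
[col 0] JLOW: children JOW:{T}, L:{G} ∪→ {G,T}; cost 1
[col 0] MV: children M:{G}, V:{G} ∩→ {G}; cost 0
[col 0] MRV: children MV:{G}, R:{T} ∪→ {G,T}; cost 1
[col 0] JLMORVW: children JLOW:{G,T}, MRV:{G,T} ∩→ {G,T}; cost 0
[col 1] JW: children J:{C}, W:{C} ∩→ {C}; cost 0
[col 1] JOW: children JW:{C}, O:{T} ∪→ {C,T}; cost 1
[col 1] JLOW: children JOW:{C,T}, L:{G} ∪→ {C,G,T}; cost 1
[col 1] MV: children M:{C}, V:{G} ∪→ {C,G}; cost 1
[col 1] MRV: children MV:{C,G}, R:{T} ∪→ {C,G,T}; cost 1
[col 1] JLMORVW: children JLOW:{C,G,T}, MRV:{C,G,T} ∩→ {C,G,T}; cost 0
[col 2] JW: children J:{A}, W:{T} ∪→ {A,T}; cost 1
[col 2] JOW: children JW:{A,T}, O:{C} ∪→ {A,C,T}; cost 1
[col 2] JLOW: children JOW:{A,C,T}, L:{A} ∩→ {A}; cost 0
[col 2] MV: children M:{C}, V:{G} ∪→ {C,G}; cost 1
[col 2] MRV: children MV:{C,G}, R:{C} ∩→ {C}; cost 0
[col 2] JLMORVW: children JLOW:{A}, MRV:{C} ∪→ {A,C}; cost 1
[col 3] JW: children J:{T}, W:{C} ∪→ {C,T}; cost 1
[col 3] JOW: children JW:{C,T}, O:{A} ∪→ {A,C,T}; cost 1
[col 3] JLOW: children JOW:{A,C,T}, L:{T} ∩→ {T}; cost 0
[col 3] MV: children M:{A}, V:{A} ∩→ {A}; cost 0
[col 3] MRV: children MV:{A}, R:{A} ∩→ {A}; cost 0
[col 3] JLMORVW: children JLOW:{T}, MRV:{A} ∪→ {A,T}; cost 1
[col 4] JW: children J:{T}, W:{T} ∩→ {T}; cost 0
[col 4] JOW: children JW:{T}, O:{A} ∪→ {A,T}; cost 1
[col 4] JLOW: children JOW:{A,T}, L:{C} ∪→ {A,C,T}; cost 1
[col 4] MV: children M:{A}, V:{C} ∪→ {A,C}; cost 1
[col 4] MRV: children MV:{A,C}, R:{A} ∩→ {A}; cost 0
[col 4] JLMORVW: children JLOW:{A,C,T}, MRV:{A} ∩→ {A}; cost 0
[col 5] JW: children J:{G}, W:{C} ∪→ {C,G}; cost 1
[col 5] JOW: children JW:{C,G}, O:{T} ∪→ {C,G,T}; cost 1
[col 5] JLOW: children JOW:{C,G,T}, L:{T} ∩→ {T}; cost 0
[col 5] MV: children M:{T}, V:{A} ∪→ {A,T}; cost 1
[col 5] MRV: children MV:{A,T}, R:{A} ∩→ {A}; cost 0
[col 5] JLMORVW: children JLOW:{T}, MRV:{A} ∪→ {A,T}; cost 1
per-site changes: [3, 4, 4, 3, 3, 4]; total = 21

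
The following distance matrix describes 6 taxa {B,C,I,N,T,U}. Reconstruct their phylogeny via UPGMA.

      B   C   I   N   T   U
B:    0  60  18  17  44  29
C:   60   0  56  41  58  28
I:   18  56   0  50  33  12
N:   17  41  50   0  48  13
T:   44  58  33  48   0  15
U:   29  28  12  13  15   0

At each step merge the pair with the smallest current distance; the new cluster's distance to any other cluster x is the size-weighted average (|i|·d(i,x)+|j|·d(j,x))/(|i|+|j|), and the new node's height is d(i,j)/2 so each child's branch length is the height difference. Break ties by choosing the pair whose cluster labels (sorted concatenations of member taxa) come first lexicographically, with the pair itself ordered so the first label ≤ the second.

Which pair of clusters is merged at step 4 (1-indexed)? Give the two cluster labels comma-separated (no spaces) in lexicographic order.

iteration 1: select I,U (d=12); attach at lengths (6, 6); label the merged cluster IU
  updated: d(B,IU)=47/2, d(C,IU)=42, d(IU,N)=63/2, d(IU,T)=24
iteration 2: select B,N (d=17); attach at lengths (17/2, 17/2); label the merged cluster BN
  updated: d(BN,C)=101/2, d(BN,IU)=55/2, d(BN,T)=46
iteration 3: select IU,T (d=24); attach at lengths (6, 12); label the merged cluster ITU
  updated: d(BN,ITU)=101/3, d(C,ITU)=142/3
iteration 4: select BN,ITU (d=101/3); attach at lengths (25/3, 29/6); label the merged cluster BINTU
  updated: d(BINTU,C)=243/5
iteration 5: select BINTU,C (d=243/5); attach at lengths (112/15, 243/10); label the merged cluster BCINTU
final tree: (((B:17/2,N:17/2):25/3,((I:6,U:6):6,T:12):29/6):112/15,C:243/10)
total length: 1379/15

BN,ITU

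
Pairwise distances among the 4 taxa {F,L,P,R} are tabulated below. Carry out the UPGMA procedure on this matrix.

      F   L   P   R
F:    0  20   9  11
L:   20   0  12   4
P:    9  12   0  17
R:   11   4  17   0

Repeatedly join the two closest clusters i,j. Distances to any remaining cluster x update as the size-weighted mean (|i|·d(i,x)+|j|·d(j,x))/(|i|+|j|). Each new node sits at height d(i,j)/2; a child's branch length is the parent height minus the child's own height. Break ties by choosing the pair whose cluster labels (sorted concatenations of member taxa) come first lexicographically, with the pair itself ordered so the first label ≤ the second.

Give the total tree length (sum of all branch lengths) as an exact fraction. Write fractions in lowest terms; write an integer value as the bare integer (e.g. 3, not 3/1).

1. join L+R (d=4) ⇒ LR; edges |L|=2, |R|=2
  updated: d(F,LR)=31/2, d(LR,P)=29/2
2. join F+P (d=9) ⇒ FP; edges |F|=9/2, |P|=9/2
  updated: d(FP,LR)=15
3. join FP+LR (d=15) ⇒ FLPR; edges |FP|=3, |LR|=11/2
final tree: ((F:9/2,P:9/2):3,(L:2,R:2):11/2)
total length: 43/2

43/2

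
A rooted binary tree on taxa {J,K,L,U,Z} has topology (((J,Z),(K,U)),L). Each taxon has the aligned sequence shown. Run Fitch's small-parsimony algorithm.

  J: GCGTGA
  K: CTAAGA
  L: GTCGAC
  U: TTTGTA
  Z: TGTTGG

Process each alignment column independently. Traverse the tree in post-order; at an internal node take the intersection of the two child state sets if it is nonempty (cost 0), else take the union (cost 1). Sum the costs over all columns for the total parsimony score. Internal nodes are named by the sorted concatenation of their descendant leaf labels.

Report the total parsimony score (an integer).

site 0, node JZ: J={G} ∪ Z={T} → {G,T} (+1)
site 0, node KU: K={C} ∪ U={T} → {C,T} (+1)
site 0, node JKUZ: JZ={G,T} ∩ KU={C,T} → {T} (+0)
site 0, node JKLUZ: JKUZ={T} ∪ L={G} → {G,T} (+1)
site 1, node JZ: J={C} ∪ Z={G} → {C,G} (+1)
site 1, node KU: K={T} ∩ U={T} → {T} (+0)
site 1, node JKUZ: JZ={C,G} ∪ KU={T} → {C,G,T} (+1)
site 1, node JKLUZ: JKUZ={C,G,T} ∩ L={T} → {T} (+0)
site 2, node JZ: J={G} ∪ Z={T} → {G,T} (+1)
site 2, node KU: K={A} ∪ U={T} → {A,T} (+1)
site 2, node JKUZ: JZ={G,T} ∩ KU={A,T} → {T} (+0)
site 2, node JKLUZ: JKUZ={T} ∪ L={C} → {C,T} (+1)
site 3, node JZ: J={T} ∩ Z={T} → {T} (+0)
site 3, node KU: K={A} ∪ U={G} → {A,G} (+1)
site 3, node JKUZ: JZ={T} ∪ KU={A,G} → {A,G,T} (+1)
site 3, node JKLUZ: JKUZ={A,G,T} ∩ L={G} → {G} (+0)
site 4, node JZ: J={G} ∩ Z={G} → {G} (+0)
site 4, node KU: K={G} ∪ U={T} → {G,T} (+1)
site 4, node JKUZ: JZ={G} ∩ KU={G,T} → {G} (+0)
site 4, node JKLUZ: JKUZ={G} ∪ L={A} → {A,G} (+1)
site 5, node JZ: J={A} ∪ Z={G} → {A,G} (+1)
site 5, node KU: K={A} ∩ U={A} → {A} (+0)
site 5, node JKUZ: JZ={A,G} ∩ KU={A} → {A} (+0)
site 5, node JKLUZ: JKUZ={A} ∪ L={C} → {A,C} (+1)
per-site changes: [3, 2, 3, 2, 2, 2]; total = 14

14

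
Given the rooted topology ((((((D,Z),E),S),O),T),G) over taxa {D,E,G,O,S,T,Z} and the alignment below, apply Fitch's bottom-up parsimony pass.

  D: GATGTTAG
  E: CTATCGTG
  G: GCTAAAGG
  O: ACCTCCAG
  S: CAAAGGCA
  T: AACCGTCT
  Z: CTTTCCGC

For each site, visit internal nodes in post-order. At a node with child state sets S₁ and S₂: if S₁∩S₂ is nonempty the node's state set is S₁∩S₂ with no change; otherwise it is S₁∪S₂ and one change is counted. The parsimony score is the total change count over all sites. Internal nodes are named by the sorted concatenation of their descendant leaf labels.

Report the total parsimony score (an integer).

31

[col 0] DZ: children D:{G}, Z:{C} ∪→ {C,G}; cost 1
[col 0] DEZ: children DZ:{C,G}, E:{C} ∩→ {C}; cost 0
[col 0] DESZ: children DEZ:{C}, S:{C} ∩→ {C}; cost 0
[col 0] DEOSZ: children DESZ:{C}, O:{A} ∪→ {A,C}; cost 1
[col 0] DEOSTZ: children DEOSZ:{A,C}, T:{A} ∩→ {A}; cost 0
[col 0] DEGOSTZ: children DEOSTZ:{A}, G:{G} ∪→ {A,G}; cost 1
[col 1] DZ: children D:{A}, Z:{T} ∪→ {A,T}; cost 1
[col 1] DEZ: children DZ:{A,T}, E:{T} ∩→ {T}; cost 0
[col 1] DESZ: children DEZ:{T}, S:{A} ∪→ {A,T}; cost 1
[col 1] DEOSZ: children DESZ:{A,T}, O:{C} ∪→ {A,C,T}; cost 1
[col 1] DEOSTZ: children DEOSZ:{A,C,T}, T:{A} ∩→ {A}; cost 0
[col 1] DEGOSTZ: children DEOSTZ:{A}, G:{C} ∪→ {A,C}; cost 1
[col 2] DZ: children D:{T}, Z:{T} ∩→ {T}; cost 0
[col 2] DEZ: children DZ:{T}, E:{A} ∪→ {A,T}; cost 1
[col 2] DESZ: children DEZ:{A,T}, S:{A} ∩→ {A}; cost 0
[col 2] DEOSZ: children DESZ:{A}, O:{C} ∪→ {A,C}; cost 1
[col 2] DEOSTZ: children DEOSZ:{A,C}, T:{C} ∩→ {C}; cost 0
[col 2] DEGOSTZ: children DEOSTZ:{C}, G:{T} ∪→ {C,T}; cost 1
[col 3] DZ: children D:{G}, Z:{T} ∪→ {G,T}; cost 1
[col 3] DEZ: children DZ:{G,T}, E:{T} ∩→ {T}; cost 0
[col 3] DESZ: children DEZ:{T}, S:{A} ∪→ {A,T}; cost 1
[col 3] DEOSZ: children DESZ:{A,T}, O:{T} ∩→ {T}; cost 0
[col 3] DEOSTZ: children DEOSZ:{T}, T:{C} ∪→ {C,T}; cost 1
[col 3] DEGOSTZ: children DEOSTZ:{C,T}, G:{A} ∪→ {A,C,T}; cost 1
[col 4] DZ: children D:{T}, Z:{C} ∪→ {C,T}; cost 1
[col 4] DEZ: children DZ:{C,T}, E:{C} ∩→ {C}; cost 0
[col 4] DESZ: children DEZ:{C}, S:{G} ∪→ {C,G}; cost 1
[col 4] DEOSZ: children DESZ:{C,G}, O:{C} ∩→ {C}; cost 0
[col 4] DEOSTZ: children DEOSZ:{C}, T:{G} ∪→ {C,G}; cost 1
[col 4] DEGOSTZ: children DEOSTZ:{C,G}, G:{A} ∪→ {A,C,G}; cost 1
[col 5] DZ: children D:{T}, Z:{C} ∪→ {C,T}; cost 1
[col 5] DEZ: children DZ:{C,T}, E:{G} ∪→ {C,G,T}; cost 1
[col 5] DESZ: children DEZ:{C,G,T}, S:{G} ∩→ {G}; cost 0
[col 5] DEOSZ: children DESZ:{G}, O:{C} ∪→ {C,G}; cost 1
[col 5] DEOSTZ: children DEOSZ:{C,G}, T:{T} ∪→ {C,G,T}; cost 1
[col 5] DEGOSTZ: children DEOSTZ:{C,G,T}, G:{A} ∪→ {A,C,G,T}; cost 1
[col 6] DZ: children D:{A}, Z:{G} ∪→ {A,G}; cost 1
[col 6] DEZ: children DZ:{A,G}, E:{T} ∪→ {A,G,T}; cost 1
[col 6] DESZ: children DEZ:{A,G,T}, S:{C} ∪→ {A,C,G,T}; cost 1
[col 6] DEOSZ: children DESZ:{A,C,G,T}, O:{A} ∩→ {A}; cost 0
[col 6] DEOSTZ: children DEOSZ:{A}, T:{C} ∪→ {A,C}; cost 1
[col 6] DEGOSTZ: children DEOSTZ:{A,C}, G:{G} ∪→ {A,C,G}; cost 1
[col 7] DZ: children D:{G}, Z:{C} ∪→ {C,G}; cost 1
[col 7] DEZ: children DZ:{C,G}, E:{G} ∩→ {G}; cost 0
[col 7] DESZ: children DEZ:{G}, S:{A} ∪→ {A,G}; cost 1
[col 7] DEOSZ: children DESZ:{A,G}, O:{G} ∩→ {G}; cost 0
[col 7] DEOSTZ: children DEOSZ:{G}, T:{T} ∪→ {G,T}; cost 1
[col 7] DEGOSTZ: children DEOSTZ:{G,T}, G:{G} ∩→ {G}; cost 0
per-site changes: [3, 4, 3, 4, 4, 5, 5, 3]; total = 31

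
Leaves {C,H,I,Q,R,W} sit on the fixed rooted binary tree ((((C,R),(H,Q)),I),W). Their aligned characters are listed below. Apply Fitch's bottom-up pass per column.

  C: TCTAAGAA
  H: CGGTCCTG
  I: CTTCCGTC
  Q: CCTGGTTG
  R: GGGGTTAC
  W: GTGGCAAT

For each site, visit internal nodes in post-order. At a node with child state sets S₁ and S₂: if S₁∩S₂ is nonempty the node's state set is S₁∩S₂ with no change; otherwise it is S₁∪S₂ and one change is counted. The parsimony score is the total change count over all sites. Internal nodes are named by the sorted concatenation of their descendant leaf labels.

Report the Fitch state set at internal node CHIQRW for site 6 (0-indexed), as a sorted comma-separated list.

A,T

site 0, node CR: C={T} ∪ R={G} → {G,T} (+1)
site 0, node HQ: H={C} ∩ Q={C} → {C} (+0)
site 0, node CHQR: CR={G,T} ∪ HQ={C} → {C,G,T} (+1)
site 0, node CHIQR: CHQR={C,G,T} ∩ I={C} → {C} (+0)
site 0, node CHIQRW: CHIQR={C} ∪ W={G} → {C,G} (+1)
site 1, node CR: C={C} ∪ R={G} → {C,G} (+1)
site 1, node HQ: H={G} ∪ Q={C} → {C,G} (+1)
site 1, node CHQR: CR={C,G} ∩ HQ={C,G} → {C,G} (+0)
site 1, node CHIQR: CHQR={C,G} ∪ I={T} → {C,G,T} (+1)
site 1, node CHIQRW: CHIQR={C,G,T} ∩ W={T} → {T} (+0)
site 2, node CR: C={T} ∪ R={G} → {G,T} (+1)
site 2, node HQ: H={G} ∪ Q={T} → {G,T} (+1)
site 2, node CHQR: CR={G,T} ∩ HQ={G,T} → {G,T} (+0)
site 2, node CHIQR: CHQR={G,T} ∩ I={T} → {T} (+0)
site 2, node CHIQRW: CHIQR={T} ∪ W={G} → {G,T} (+1)
site 3, node CR: C={A} ∪ R={G} → {A,G} (+1)
site 3, node HQ: H={T} ∪ Q={G} → {G,T} (+1)
site 3, node CHQR: CR={A,G} ∩ HQ={G,T} → {G} (+0)
site 3, node CHIQR: CHQR={G} ∪ I={C} → {C,G} (+1)
site 3, node CHIQRW: CHIQR={C,G} ∩ W={G} → {G} (+0)
site 4, node CR: C={A} ∪ R={T} → {A,T} (+1)
site 4, node HQ: H={C} ∪ Q={G} → {C,G} (+1)
site 4, node CHQR: CR={A,T} ∪ HQ={C,G} → {A,C,G,T} (+1)
site 4, node CHIQR: CHQR={A,C,G,T} ∩ I={C} → {C} (+0)
site 4, node CHIQRW: CHIQR={C} ∩ W={C} → {C} (+0)
site 5, node CR: C={G} ∪ R={T} → {G,T} (+1)
site 5, node HQ: H={C} ∪ Q={T} → {C,T} (+1)
site 5, node CHQR: CR={G,T} ∩ HQ={C,T} → {T} (+0)
site 5, node CHIQR: CHQR={T} ∪ I={G} → {G,T} (+1)
site 5, node CHIQRW: CHIQR={G,T} ∪ W={A} → {A,G,T} (+1)
site 6, node CR: C={A} ∩ R={A} → {A} (+0)
site 6, node HQ: H={T} ∩ Q={T} → {T} (+0)
site 6, node CHQR: CR={A} ∪ HQ={T} → {A,T} (+1)
site 6, node CHIQR: CHQR={A,T} ∩ I={T} → {T} (+0)
site 6, node CHIQRW: CHIQR={T} ∪ W={A} → {A,T} (+1)
site 7, node CR: C={A} ∪ R={C} → {A,C} (+1)
site 7, node HQ: H={G} ∩ Q={G} → {G} (+0)
site 7, node CHQR: CR={A,C} ∪ HQ={G} → {A,C,G} (+1)
site 7, node CHIQR: CHQR={A,C,G} ∩ I={C} → {C} (+0)
site 7, node CHIQRW: CHIQR={C} ∪ W={T} → {C,T} (+1)
per-site changes: [3, 3, 3, 3, 3, 4, 2, 3]; total = 24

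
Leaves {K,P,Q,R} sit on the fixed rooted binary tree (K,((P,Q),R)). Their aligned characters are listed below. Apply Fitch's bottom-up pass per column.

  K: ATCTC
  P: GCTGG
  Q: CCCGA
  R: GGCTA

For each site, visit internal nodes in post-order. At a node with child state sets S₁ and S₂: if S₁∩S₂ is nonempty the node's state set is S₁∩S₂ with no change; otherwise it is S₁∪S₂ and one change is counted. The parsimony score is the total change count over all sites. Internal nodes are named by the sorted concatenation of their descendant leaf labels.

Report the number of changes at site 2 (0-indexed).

PQ@0: {G} ∪ {C} = {C,G} (union, +1)
PQR@0: {C,G} ∩ {G} = {G} (intersection, +0)
KPQR@0: {A} ∪ {G} = {A,G} (union, +1)
PQ@1: {C} ∩ {C} = {C} (intersection, +0)
PQR@1: {C} ∪ {G} = {C,G} (union, +1)
KPQR@1: {T} ∪ {C,G} = {C,G,T} (union, +1)
PQ@2: {T} ∪ {C} = {C,T} (union, +1)
PQR@2: {C,T} ∩ {C} = {C} (intersection, +0)
KPQR@2: {C} ∩ {C} = {C} (intersection, +0)
PQ@3: {G} ∩ {G} = {G} (intersection, +0)
PQR@3: {G} ∪ {T} = {G,T} (union, +1)
KPQR@3: {T} ∩ {G,T} = {T} (intersection, +0)
PQ@4: {G} ∪ {A} = {A,G} (union, +1)
PQR@4: {A,G} ∩ {A} = {A} (intersection, +0)
KPQR@4: {C} ∪ {A} = {A,C} (union, +1)
per-site changes: [2, 2, 1, 1, 2]; total = 8

1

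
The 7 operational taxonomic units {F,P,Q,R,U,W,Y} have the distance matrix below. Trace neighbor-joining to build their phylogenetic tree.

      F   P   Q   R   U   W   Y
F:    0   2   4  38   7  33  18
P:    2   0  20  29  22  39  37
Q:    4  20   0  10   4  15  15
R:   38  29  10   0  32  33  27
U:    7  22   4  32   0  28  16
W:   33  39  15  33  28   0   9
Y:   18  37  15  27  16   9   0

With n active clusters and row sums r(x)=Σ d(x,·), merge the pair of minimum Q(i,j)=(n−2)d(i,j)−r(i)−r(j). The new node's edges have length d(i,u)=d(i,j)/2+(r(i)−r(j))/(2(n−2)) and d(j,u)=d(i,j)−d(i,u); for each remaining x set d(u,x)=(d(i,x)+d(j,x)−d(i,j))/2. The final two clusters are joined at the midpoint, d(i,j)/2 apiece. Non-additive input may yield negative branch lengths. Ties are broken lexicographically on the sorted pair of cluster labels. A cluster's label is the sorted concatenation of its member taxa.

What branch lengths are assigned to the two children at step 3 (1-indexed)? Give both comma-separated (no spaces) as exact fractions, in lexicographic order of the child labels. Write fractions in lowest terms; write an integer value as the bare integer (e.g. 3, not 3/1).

227/24,97/24

1. join F+P (d=2, Q=-241) ⇒ FP; edges |F|=-37/10, |P|=57/10
  updated: d(FP,Q)=11, d(FP,R)=65/2, d(FP,U)=27/2, d(FP,W)=35, d(FP,Y)=53/2
2. join W+Y (d=9, Q=-355/2) ⇒ WY; edges |W|=125/16, |Y|=19/16
  updated: d(FP,WY)=105/4, d(Q,WY)=21/2, d(R,WY)=51/2, d(U,WY)=35/2
3. join FP+U (d=27/2, Q=-439/4) ⇒ FPU; edges |FP|=227/24, |U|=97/24
  updated: d(FPU,Q)=3/4, d(FPU,R)=51/2, d(FPU,WY)=121/8
4. join FPU+WY (d=121/8, Q=-249/4) ⇒ FPUWY; edges |FPU|=41/8, |WY|=10
  updated: d(FPUWY,Q)=-31/16, d(FPUWY,R)=287/16
5. join FPUWY+Q (d=-31/16, Q=-26) ⇒ FPQUWY; edges |FPUWY|=3, |Q|=-79/16
  updated: d(FPQUWY,R)=239/16
6. join FPQUWY+R (d=239/16) ⇒ FPQRUWY; edges |FPQUWY|=239/32, |R|=239/32
final tree: (((((F:-37/10,P:57/10):227/24,U:97/24):41/8,(W:125/16,Y:19/16):10):3,Q:-79/16):239/32,R:239/32)
total length: 421/8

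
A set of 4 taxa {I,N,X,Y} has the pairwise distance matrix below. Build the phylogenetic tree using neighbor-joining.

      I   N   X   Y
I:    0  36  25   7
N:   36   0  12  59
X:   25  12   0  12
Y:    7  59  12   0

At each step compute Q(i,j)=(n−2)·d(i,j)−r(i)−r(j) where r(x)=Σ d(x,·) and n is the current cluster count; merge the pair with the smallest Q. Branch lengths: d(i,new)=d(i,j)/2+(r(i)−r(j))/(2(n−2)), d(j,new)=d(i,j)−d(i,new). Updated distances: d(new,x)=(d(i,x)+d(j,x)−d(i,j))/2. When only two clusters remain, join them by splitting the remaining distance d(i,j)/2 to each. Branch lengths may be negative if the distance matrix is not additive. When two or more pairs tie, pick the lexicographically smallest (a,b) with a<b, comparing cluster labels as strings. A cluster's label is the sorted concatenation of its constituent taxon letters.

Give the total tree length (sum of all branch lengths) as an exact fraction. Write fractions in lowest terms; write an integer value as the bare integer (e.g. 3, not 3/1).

step 1: merge (I,Y) at d=7, Q=-132; branch lengths I→1, Y→6; new cluster IY
  updated: d(IY,N)=44, d(IY,X)=15
step 2: merge (IY,N) at d=44, Q=-71; branch lengths IY→47/2, N→41/2; new cluster INY
  updated: d(INY,X)=-17/2
step 3: merge (INY,X) at d=-17/2; branch lengths INY→-17/4, X→-17/4; new cluster INXY
final tree: (((I:1,Y:6):47/2,N:41/2):-17/4,X:-17/4)
total length: 85/2

85/2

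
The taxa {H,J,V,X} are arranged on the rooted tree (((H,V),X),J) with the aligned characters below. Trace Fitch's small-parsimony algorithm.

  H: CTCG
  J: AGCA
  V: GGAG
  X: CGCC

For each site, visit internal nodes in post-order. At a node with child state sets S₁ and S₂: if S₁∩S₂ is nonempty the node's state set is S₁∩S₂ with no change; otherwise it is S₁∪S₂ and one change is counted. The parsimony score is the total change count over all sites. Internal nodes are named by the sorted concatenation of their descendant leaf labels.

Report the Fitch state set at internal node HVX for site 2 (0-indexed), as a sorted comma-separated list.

[col 0] HV: children H:{C}, V:{G} ∪→ {C,G}; cost 1
[col 0] HVX: children HV:{C,G}, X:{C} ∩→ {C}; cost 0
[col 0] HJVX: children HVX:{C}, J:{A} ∪→ {A,C}; cost 1
[col 1] HV: children H:{T}, V:{G} ∪→ {G,T}; cost 1
[col 1] HVX: children HV:{G,T}, X:{G} ∩→ {G}; cost 0
[col 1] HJVX: children HVX:{G}, J:{G} ∩→ {G}; cost 0
[col 2] HV: children H:{C}, V:{A} ∪→ {A,C}; cost 1
[col 2] HVX: children HV:{A,C}, X:{C} ∩→ {C}; cost 0
[col 2] HJVX: children HVX:{C}, J:{C} ∩→ {C}; cost 0
[col 3] HV: children H:{G}, V:{G} ∩→ {G}; cost 0
[col 3] HVX: children HV:{G}, X:{C} ∪→ {C,G}; cost 1
[col 3] HJVX: children HVX:{C,G}, J:{A} ∪→ {A,C,G}; cost 1
per-site changes: [2, 1, 1, 2]; total = 6

C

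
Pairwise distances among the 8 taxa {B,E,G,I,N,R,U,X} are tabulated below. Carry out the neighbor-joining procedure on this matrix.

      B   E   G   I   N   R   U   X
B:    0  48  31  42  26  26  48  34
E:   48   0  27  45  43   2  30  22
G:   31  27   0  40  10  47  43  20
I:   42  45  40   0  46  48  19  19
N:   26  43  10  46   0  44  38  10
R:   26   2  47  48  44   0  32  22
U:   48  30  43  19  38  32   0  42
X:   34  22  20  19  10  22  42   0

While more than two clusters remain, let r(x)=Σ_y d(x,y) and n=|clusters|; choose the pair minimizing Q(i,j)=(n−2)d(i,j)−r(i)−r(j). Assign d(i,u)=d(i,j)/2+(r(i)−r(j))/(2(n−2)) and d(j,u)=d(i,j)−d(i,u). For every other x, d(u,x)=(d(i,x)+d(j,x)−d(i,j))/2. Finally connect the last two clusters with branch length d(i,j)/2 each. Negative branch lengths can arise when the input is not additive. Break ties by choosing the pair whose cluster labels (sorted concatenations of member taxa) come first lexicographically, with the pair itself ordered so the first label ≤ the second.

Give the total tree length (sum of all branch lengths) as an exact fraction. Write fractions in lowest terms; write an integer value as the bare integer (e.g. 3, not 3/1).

95

step 1: merge (E,R) at d=2, Q=-426; branch lengths E→2/3, R→4/3; new cluster ER
  updated: d(B,ER)=36, d(ER,G)=36, d(ER,I)=91/2, d(ER,N)=85/2, d(ER,U)=30, d(ER,X)=21
step 2: merge (I,U) at d=19, Q=-673/2; branch lengths I→173/20, U→207/20; new cluster IU
  updated: d(B,IU)=71/2, d(ER,IU)=113/4, d(G,IU)=32, d(IU,N)=65/2, d(IU,X)=21
step 3: merge (G,N) at d=10, Q=-210; branch lengths G→6, N→4; new cluster GN
  updated: d(B,GN)=47/2, d(ER,GN)=137/4, d(GN,IU)=109/4, d(GN,X)=10
step 4: merge (B,GN) at d=47/2, Q=-307/2; branch lengths B→209/12, GN→73/12; new cluster BGN
  updated: d(BGN,ER)=187/8, d(BGN,IU)=157/8, d(BGN,X)=41/4
step 5: merge (BGN,X) at d=41/4, Q=-85; branch lengths BGN→43/8, X→39/8; new cluster BGNX
  updated: d(BGNX,ER)=273/16, d(BGNX,IU)=243/16
step 6: merge (BGNX,ER) at d=273/16, Q=-121/2; branch lengths BGNX→2, ER→241/16; new cluster BEGNRX
  updated: d(BEGNRX,IU)=211/16
step 7: merge (BEGNRX,IU) at d=211/16; branch lengths BEGNRX→211/32, IU→211/32; new cluster BEGINRUX
final tree: ((((B:209/12,(G:6,N:4):73/12):43/8,X:39/8):2,(E:2/3,R:4/3):241/16):211/32,(I:173/20,U:207/20):211/32)
total length: 95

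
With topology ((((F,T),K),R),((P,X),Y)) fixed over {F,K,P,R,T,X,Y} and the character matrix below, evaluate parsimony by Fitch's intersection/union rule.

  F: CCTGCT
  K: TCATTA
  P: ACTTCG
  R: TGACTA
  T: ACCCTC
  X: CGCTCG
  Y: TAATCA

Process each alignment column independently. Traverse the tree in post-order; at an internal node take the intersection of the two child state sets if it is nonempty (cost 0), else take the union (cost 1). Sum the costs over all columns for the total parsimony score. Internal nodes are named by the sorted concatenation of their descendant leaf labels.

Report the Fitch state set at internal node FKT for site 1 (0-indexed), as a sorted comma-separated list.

C

site 0, node FT: F={C} ∪ T={A} → {A,C} (+1)
site 0, node FKT: FT={A,C} ∪ K={T} → {A,C,T} (+1)
site 0, node FKRT: FKT={A,C,T} ∩ R={T} → {T} (+0)
site 0, node PX: P={A} ∪ X={C} → {A,C} (+1)
site 0, node PXY: PX={A,C} ∪ Y={T} → {A,C,T} (+1)
site 0, node FKPRTXY: FKRT={T} ∩ PXY={A,C,T} → {T} (+0)
site 1, node FT: F={C} ∩ T={C} → {C} (+0)
site 1, node FKT: FT={C} ∩ K={C} → {C} (+0)
site 1, node FKRT: FKT={C} ∪ R={G} → {C,G} (+1)
site 1, node PX: P={C} ∪ X={G} → {C,G} (+1)
site 1, node PXY: PX={C,G} ∪ Y={A} → {A,C,G} (+1)
site 1, node FKPRTXY: FKRT={C,G} ∩ PXY={A,C,G} → {C,G} (+0)
site 2, node FT: F={T} ∪ T={C} → {C,T} (+1)
site 2, node FKT: FT={C,T} ∪ K={A} → {A,C,T} (+1)
site 2, node FKRT: FKT={A,C,T} ∩ R={A} → {A} (+0)
site 2, node PX: P={T} ∪ X={C} → {C,T} (+1)
site 2, node PXY: PX={C,T} ∪ Y={A} → {A,C,T} (+1)
site 2, node FKPRTXY: FKRT={A} ∩ PXY={A,C,T} → {A} (+0)
site 3, node FT: F={G} ∪ T={C} → {C,G} (+1)
site 3, node FKT: FT={C,G} ∪ K={T} → {C,G,T} (+1)
site 3, node FKRT: FKT={C,G,T} ∩ R={C} → {C} (+0)
site 3, node PX: P={T} ∩ X={T} → {T} (+0)
site 3, node PXY: PX={T} ∩ Y={T} → {T} (+0)
site 3, node FKPRTXY: FKRT={C} ∪ PXY={T} → {C,T} (+1)
site 4, node FT: F={C} ∪ T={T} → {C,T} (+1)
site 4, node FKT: FT={C,T} ∩ K={T} → {T} (+0)
site 4, node FKRT: FKT={T} ∩ R={T} → {T} (+0)
site 4, node PX: P={C} ∩ X={C} → {C} (+0)
site 4, node PXY: PX={C} ∩ Y={C} → {C} (+0)
site 4, node FKPRTXY: FKRT={T} ∪ PXY={C} → {C,T} (+1)
site 5, node FT: F={T} ∪ T={C} → {C,T} (+1)
site 5, node FKT: FT={C,T} ∪ K={A} → {A,C,T} (+1)
site 5, node FKRT: FKT={A,C,T} ∩ R={A} → {A} (+0)
site 5, node PX: P={G} ∩ X={G} → {G} (+0)
site 5, node PXY: PX={G} ∪ Y={A} → {A,G} (+1)
site 5, node FKPRTXY: FKRT={A} ∩ PXY={A,G} → {A} (+0)
per-site changes: [4, 3, 4, 3, 2, 3]; total = 19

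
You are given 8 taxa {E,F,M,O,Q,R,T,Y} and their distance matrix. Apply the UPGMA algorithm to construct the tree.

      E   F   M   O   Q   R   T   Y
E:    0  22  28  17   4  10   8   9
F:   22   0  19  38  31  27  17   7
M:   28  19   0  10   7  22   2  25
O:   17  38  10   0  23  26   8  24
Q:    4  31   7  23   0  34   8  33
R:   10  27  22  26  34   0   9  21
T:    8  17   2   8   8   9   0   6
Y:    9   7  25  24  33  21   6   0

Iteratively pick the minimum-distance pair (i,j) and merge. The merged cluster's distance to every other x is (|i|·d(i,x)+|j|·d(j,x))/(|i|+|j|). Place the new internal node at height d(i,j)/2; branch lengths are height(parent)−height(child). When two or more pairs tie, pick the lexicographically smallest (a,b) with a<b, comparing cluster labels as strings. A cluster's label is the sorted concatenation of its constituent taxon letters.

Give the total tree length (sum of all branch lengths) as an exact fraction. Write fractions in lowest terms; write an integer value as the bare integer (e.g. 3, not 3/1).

step 1: merge (M,T) at d=2; branch lengths M→1, T→1; new cluster MT
  updated: d(E,MT)=18, d(F,MT)=18, d(MT,O)=9, d(MT,Q)=15/2, d(MT,R)=31/2, d(MT,Y)=31/2
step 2: merge (E,Q) at d=4; branch lengths E→2, Q→2; new cluster EQ
  updated: d(EQ,F)=53/2, d(EQ,MT)=51/4, d(EQ,O)=20, d(EQ,R)=22, d(EQ,Y)=21
step 3: merge (F,Y) at d=7; branch lengths F→7/2, Y→7/2; new cluster FY
  updated: d(EQ,FY)=95/4, d(FY,MT)=67/4, d(FY,O)=31, d(FY,R)=24
step 4: merge (MT,O) at d=9; branch lengths MT→7/2, O→9/2; new cluster MOT
  updated: d(EQ,MOT)=91/6, d(FY,MOT)=43/2, d(MOT,R)=19
step 5: merge (EQ,MOT) at d=91/6; branch lengths EQ→67/12, MOT→37/12; new cluster EMOQT
  updated: d(EMOQT,FY)=112/5, d(EMOQT,R)=101/5
step 6: merge (EMOQT,R) at d=101/5; branch lengths EMOQT→151/60, R→101/10; new cluster EMOQRT
  updated: d(EMOQRT,FY)=68/3
step 7: merge (EMOQRT,FY) at d=68/3; branch lengths EMOQRT→37/30, FY→47/6; new cluster EFMOQRTY
final tree: ((((E:2,Q:2):67/12,((M:1,T:1):7/2,O:9/2):37/12):151/60,R:101/10):37/30,(F:7/2,Y:7/2):47/6)
total length: 1027/20

1027/20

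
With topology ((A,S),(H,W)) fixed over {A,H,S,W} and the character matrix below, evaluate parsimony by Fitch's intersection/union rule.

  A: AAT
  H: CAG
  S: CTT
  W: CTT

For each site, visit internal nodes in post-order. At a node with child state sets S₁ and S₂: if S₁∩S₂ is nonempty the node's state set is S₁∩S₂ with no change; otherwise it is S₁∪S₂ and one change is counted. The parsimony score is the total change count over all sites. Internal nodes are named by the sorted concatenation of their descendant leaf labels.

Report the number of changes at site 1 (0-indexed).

2

[col 0] AS: children A:{A}, S:{C} ∪→ {A,C}; cost 1
[col 0] HW: children H:{C}, W:{C} ∩→ {C}; cost 0
[col 0] AHSW: children AS:{A,C}, HW:{C} ∩→ {C}; cost 0
[col 1] AS: children A:{A}, S:{T} ∪→ {A,T}; cost 1
[col 1] HW: children H:{A}, W:{T} ∪→ {A,T}; cost 1
[col 1] AHSW: children AS:{A,T}, HW:{A,T} ∩→ {A,T}; cost 0
[col 2] AS: children A:{T}, S:{T} ∩→ {T}; cost 0
[col 2] HW: children H:{G}, W:{T} ∪→ {G,T}; cost 1
[col 2] AHSW: children AS:{T}, HW:{G,T} ∩→ {T}; cost 0
per-site changes: [1, 2, 1]; total = 4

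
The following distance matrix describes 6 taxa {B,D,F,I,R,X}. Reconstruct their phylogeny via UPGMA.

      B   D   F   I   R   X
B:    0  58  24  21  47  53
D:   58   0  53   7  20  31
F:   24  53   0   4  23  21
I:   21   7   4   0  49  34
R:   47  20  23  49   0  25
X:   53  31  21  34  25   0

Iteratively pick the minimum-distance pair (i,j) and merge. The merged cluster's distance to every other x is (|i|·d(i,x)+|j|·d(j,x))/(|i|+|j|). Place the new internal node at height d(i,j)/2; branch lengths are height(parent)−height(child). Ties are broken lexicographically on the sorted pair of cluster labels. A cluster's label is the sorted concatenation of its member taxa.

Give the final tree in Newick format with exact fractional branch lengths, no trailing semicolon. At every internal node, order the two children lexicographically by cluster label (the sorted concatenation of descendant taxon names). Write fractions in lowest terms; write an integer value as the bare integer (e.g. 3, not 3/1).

((B:45/4,(F:2,I:2):37/4):95/12,((D:10,R:10):4,X:14):31/6)

1. join F+I (d=4) ⇒ FI; edges |F|=2, |I|=2
  updated: d(B,FI)=45/2, d(D,FI)=30, d(FI,R)=36, d(FI,X)=55/2
2. join D+R (d=20) ⇒ DR; edges |D|=10, |R|=10
  updated: d(B,DR)=105/2, d(DR,FI)=33, d(DR,X)=28
3. join B+FI (d=45/2) ⇒ BFI; edges |B|=45/4, |FI|=37/4
  updated: d(BFI,DR)=79/2, d(BFI,X)=36
4. join DR+X (d=28) ⇒ DRX; edges |DR|=4, |X|=14
  updated: d(BFI,DRX)=115/3
5. join BFI+DRX (d=115/3) ⇒ BDFIRX; edges |BFI|=95/12, |DRX|=31/6
final tree: ((B:45/4,(F:2,I:2):37/4):95/12,((D:10,R:10):4,X:14):31/6)
total length: 907/12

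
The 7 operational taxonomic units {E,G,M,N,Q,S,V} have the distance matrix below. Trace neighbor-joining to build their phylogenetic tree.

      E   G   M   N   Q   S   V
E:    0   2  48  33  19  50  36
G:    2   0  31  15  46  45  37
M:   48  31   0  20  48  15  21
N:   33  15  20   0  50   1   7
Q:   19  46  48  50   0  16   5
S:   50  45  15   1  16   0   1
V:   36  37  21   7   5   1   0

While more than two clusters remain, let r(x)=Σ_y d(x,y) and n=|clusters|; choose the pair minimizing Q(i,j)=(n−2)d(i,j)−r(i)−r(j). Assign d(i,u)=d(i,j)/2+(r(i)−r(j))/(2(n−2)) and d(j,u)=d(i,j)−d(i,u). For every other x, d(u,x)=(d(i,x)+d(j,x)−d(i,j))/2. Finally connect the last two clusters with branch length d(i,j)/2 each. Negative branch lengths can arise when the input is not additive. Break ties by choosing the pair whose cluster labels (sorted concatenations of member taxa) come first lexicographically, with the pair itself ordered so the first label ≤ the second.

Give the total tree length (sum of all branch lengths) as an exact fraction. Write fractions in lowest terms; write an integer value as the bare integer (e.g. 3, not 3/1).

1. join E+G (d=2, Q=-354) ⇒ EG; edges |E|=11/5, |G|=-1/5
  updated: d(EG,M)=77/2, d(EG,N)=23, d(EG,Q)=63/2, d(EG,S)=93/2, d(EG,V)=71/2
2. join Q+V (d=5, Q=-200) ⇒ QV; edges |Q|=101/8, |V|=-61/8
  updated: d(EG,QV)=31, d(M,QV)=32, d(N,QV)=26, d(QV,S)=6
3. join QV+S (d=6, Q=-291/2) ⇒ QSV; edges |QV|=89/12, |S|=-17/12
  updated: d(EG,QSV)=143/4, d(M,QSV)=41/2, d(N,QSV)=21/2
4. join EG+N (d=23, Q=-419/4) ⇒ EGN; edges |EG|=359/16, |N|=9/16
  updated: d(EGN,M)=71/4, d(EGN,QSV)=93/8
5. join EGN+M (d=71/4, Q=-399/8) ⇒ EGMN; edges |EGN|=71/16, |M|=213/16
  updated: d(EGMN,QSV)=115/16
6. join EGMN+QSV (d=115/16) ⇒ EGMNQSV; edges |EGMN|=115/32, |QSV|=115/32
final tree: ((((E:11/5,G:-1/5):359/16,N:9/16):71/16,M:213/16):115/32,((Q:101/8,V:-61/8):89/12,S:-17/12):115/32)
total length: 975/16

975/16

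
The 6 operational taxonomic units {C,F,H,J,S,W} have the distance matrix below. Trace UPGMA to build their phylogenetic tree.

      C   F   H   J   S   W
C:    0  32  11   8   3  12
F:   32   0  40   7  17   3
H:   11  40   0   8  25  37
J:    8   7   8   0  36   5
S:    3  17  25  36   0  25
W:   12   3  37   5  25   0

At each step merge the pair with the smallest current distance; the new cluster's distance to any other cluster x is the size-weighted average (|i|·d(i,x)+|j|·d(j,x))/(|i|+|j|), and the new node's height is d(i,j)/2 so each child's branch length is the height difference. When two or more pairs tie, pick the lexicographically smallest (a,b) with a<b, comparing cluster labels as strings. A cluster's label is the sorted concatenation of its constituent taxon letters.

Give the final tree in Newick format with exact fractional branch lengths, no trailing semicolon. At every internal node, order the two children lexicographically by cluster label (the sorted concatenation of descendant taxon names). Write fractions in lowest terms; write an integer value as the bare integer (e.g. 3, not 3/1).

(((C:3/2,S:3/2):15/2,H:9):53/18,((F:3/2,W:3/2):3/2,J:3):161/18)

iteration 1: select C,S (d=3); attach at lengths (3/2, 3/2); label the merged cluster CS
  updated: d(CS,F)=49/2, d(CS,H)=18, d(CS,J)=22, d(CS,W)=37/2
iteration 2: select F,W (d=3); attach at lengths (3/2, 3/2); label the merged cluster FW
  updated: d(CS,FW)=43/2, d(FW,H)=77/2, d(FW,J)=6
iteration 3: select FW,J (d=6); attach at lengths (3/2, 3); label the merged cluster FJW
  updated: d(CS,FJW)=65/3, d(FJW,H)=85/3
iteration 4: select CS,H (d=18); attach at lengths (15/2, 9); label the merged cluster CHS
  updated: d(CHS,FJW)=215/9
iteration 5: select CHS,FJW (d=215/9); attach at lengths (53/18, 161/18); label the merged cluster CFHJSW
final tree: (((C:3/2,S:3/2):15/2,H:9):53/18,((F:3/2,W:3/2):3/2,J:3):161/18)
total length: 350/9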